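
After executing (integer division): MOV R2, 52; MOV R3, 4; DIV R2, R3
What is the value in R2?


Register state trace:
  MOV R2, 52  → R2 = 52
  MOV R3, 4  → R3 = 4
  DIV R2, R3  → R2 = 52 // 4 = 13
Final: R2 = 13

13


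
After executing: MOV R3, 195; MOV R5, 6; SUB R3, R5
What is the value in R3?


Register state trace:
  MOV R3, 195  → R3 = 195
  MOV R5, 6  → R5 = 6
  SUB R3, R5  → R3 = 195 - 6 = 189
Final: R3 = 189

189


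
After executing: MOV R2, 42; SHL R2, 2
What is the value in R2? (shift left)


Register state trace:
  MOV R2, 42  → R2 = 42
  SHL R2, 2  → R2 = 42 << 2 = 42 * 2^2 = 168
Final: R2 = 168

168


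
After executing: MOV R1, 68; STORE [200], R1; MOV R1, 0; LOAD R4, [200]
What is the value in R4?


Register and memory trace:
  MOV R1, 68  → R1 = 68
  STORE [200], R1  → mem[200] = 68
  MOV R1, 0  → R1 = 0
  LOAD R4, [200]  → R4 = mem[200] = 68
Final: R4 = 68

68


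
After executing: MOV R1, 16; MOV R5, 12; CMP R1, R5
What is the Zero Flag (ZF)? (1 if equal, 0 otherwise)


Register state trace:
  MOV R1, 16  → R1 = 16
  MOV R5, 12  → R5 = 12
  CMP R1, R5  → computes 16 - 12 = 4
  Result is nonzero, so values are not equal
ZF = 0

0


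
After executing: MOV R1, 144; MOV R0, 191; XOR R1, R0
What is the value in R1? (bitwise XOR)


Register state trace:
  MOV R1, 144  → R1 = 144 (0b10010000)
  MOV R0, 191  → R0 = 191 (0b10111111)
  XOR R1, R0  → R1 = 144 XOR 191 = 47 (0b00101111)
Final: R1 = 47

47


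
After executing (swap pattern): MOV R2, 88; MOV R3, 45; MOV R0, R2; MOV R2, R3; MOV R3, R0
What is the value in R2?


Register state trace (swap pattern):
  MOV R2, 88  → R2 = 88
  MOV R3, 45  → R3 = 45
  MOV R0, R2  → R0 = 88  (save R2)
  MOV R2, R3  → R2 = 45  (R2 gets R3's value)
  MOV R3, R0  → R3 = 88  (R3 gets saved value)
Final: R2 = 45

45


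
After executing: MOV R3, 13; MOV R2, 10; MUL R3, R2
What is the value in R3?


Register state trace:
  MOV R3, 13  → R3 = 13
  MOV R2, 10  → R2 = 10
  MUL R3, R2  → R3 = 13 * 10 = 130
Final: R3 = 130

130


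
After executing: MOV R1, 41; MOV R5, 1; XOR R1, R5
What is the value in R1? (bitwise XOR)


Register state trace:
  MOV R1, 41  → R1 = 41 (0b00101001)
  MOV R5, 1  → R5 = 1 (0b00000001)
  XOR R1, R5  → R1 = 41 XOR 1 = 40 (0b00101000)
Final: R1 = 40

40


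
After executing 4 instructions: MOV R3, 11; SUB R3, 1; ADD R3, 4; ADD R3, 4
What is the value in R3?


Register state trace:
  MOV R3, 11  → R3 = 11
  SUB R3, 1  → R3 = 11 - 1 = 10
  ADD R3, 4  → R3 = 10 + 4 = 14
  ADD R3, 4  → R3 = 14 + 4 = 18
Final: R3 = 18

18


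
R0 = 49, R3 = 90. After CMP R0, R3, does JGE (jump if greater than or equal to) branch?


Trace:
  R0 = 49, R3 = 90
  CMP R0, R3  → compares 49 vs 90
  JGE checks: is 49 greater than or equal to 90?
  49 < 90, so condition is false
Branch taken: No

No


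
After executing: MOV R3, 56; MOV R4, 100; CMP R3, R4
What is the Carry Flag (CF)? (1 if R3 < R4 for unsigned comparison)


Register state trace:
  MOV R3, 56  → R3 = 56
  MOV R4, 100  → R4 = 100
  CMP R3, R4  → unsigned 56 - 100: borrow occurs
  56 < 100, so CF = 1
CF = 1

1


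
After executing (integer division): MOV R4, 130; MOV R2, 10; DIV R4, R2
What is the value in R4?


Register state trace:
  MOV R4, 130  → R4 = 130
  MOV R2, 10  → R2 = 10
  DIV R4, R2  → R4 = 130 // 10 = 13
Final: R4 = 13

13


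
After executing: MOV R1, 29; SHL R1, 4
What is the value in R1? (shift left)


Register state trace:
  MOV R1, 29  → R1 = 29
  SHL R1, 4  → R1 = 29 << 4 = 29 * 2^4 = 464
Final: R1 = 464

464


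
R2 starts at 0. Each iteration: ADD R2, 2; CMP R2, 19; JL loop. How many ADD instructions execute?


Loop trace (R2 starts at 0, target 19, step 2):
  ADD #1: R2 = 0 + 2 = 2  → 2 < 19, loop
  ADD #2: R2 = 2 + 2 = 4  → 4 < 19, loop
  ADD #3: R2 = 4 + 2 = 6  → 6 < 19, loop
  ADD #4: R2 = 6 + 2 = 8  → 8 < 19, loop
  ADD #5: R2 = 8 + 2 = 10  → 10 < 19, loop
  ADD #6: R2 = 10 + 2 = 12  → 12 < 19, loop
  ADD #7: R2 = 12 + 2 = 14  → 14 < 19, loop
  ADD #8: R2 = 14 + 2 = 16  → 16 < 19, loop
  ADD #9: R2 = 16 + 2 = 18  → 18 < 19, loop
  ADD #10: R2 = 18 + 2 = 20  → 20 >= 19, exit
Total ADD instructions: 10

10


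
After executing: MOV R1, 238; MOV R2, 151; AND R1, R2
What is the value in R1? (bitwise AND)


Register state trace:
  MOV R1, 238  → R1 = 238 (0b11101110)
  MOV R2, 151  → R2 = 151 (0b10010111)
  AND R1, R2  → R1 = 238 AND 151 = 134 (0b10000110)
Final: R1 = 134

134


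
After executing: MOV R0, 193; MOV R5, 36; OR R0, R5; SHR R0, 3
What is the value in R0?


Register state trace:
  MOV R0, 193  → R0 = 193 (0b11000001)
  MOV R5, 36  → R5 = 36 (0b00100100)
  OR R0, R5  → R0 = 193 OR 36 = 229 (0b11100101)
  SHR R0, 3  → R0 = 229 >> 3 = 28
Final: R0 = 28

28


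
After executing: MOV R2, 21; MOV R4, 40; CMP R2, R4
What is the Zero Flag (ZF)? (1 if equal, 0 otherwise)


Register state trace:
  MOV R2, 21  → R2 = 21
  MOV R4, 40  → R4 = 40
  CMP R2, R4  → computes 21 - 40 = -19
  Result is nonzero, so values are not equal
ZF = 0

0


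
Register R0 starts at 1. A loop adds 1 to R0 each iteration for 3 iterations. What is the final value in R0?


Starting value: R0 = 1
  Iter 1: R0 = 1 + 1 = 2
  Iter 2: R0 = 2 + 1 = 3
  Iter 3: R0 = 3 + 1 = 4
Final: R0 = 4

4


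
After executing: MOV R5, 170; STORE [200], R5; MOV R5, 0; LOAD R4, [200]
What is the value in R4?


Register and memory trace:
  MOV R5, 170  → R5 = 170
  STORE [200], R5  → mem[200] = 170
  MOV R5, 0  → R5 = 0
  LOAD R4, [200]  → R4 = mem[200] = 170
Final: R4 = 170

170


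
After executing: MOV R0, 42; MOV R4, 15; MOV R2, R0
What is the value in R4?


Register state trace:
  MOV R0, 42  → R0 = 42
  MOV R4, 15  → R4 = 15
  MOV R2, R0  → R2 = 42
Final: R4 = 15

15


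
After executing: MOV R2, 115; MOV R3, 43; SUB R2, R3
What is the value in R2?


Register state trace:
  MOV R2, 115  → R2 = 115
  MOV R3, 43  → R3 = 43
  SUB R2, R3  → R2 = 115 - 43 = 72
Final: R2 = 72

72


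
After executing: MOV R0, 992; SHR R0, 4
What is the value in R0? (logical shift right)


Register state trace:
  MOV R0, 992  → R0 = 992
  SHR R0, 4  → R0 = 992 >> 4 = 992 // 2^4 = 62
Final: R0 = 62

62


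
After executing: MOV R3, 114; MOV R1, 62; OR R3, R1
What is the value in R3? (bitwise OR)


Register state trace:
  MOV R3, 114  → R3 = 114 (0b01110010)
  MOV R1, 62  → R1 = 62 (0b00111110)
  OR R3, R1   → R3 = 114 OR 62 = 126 (0b01111110)
Final: R3 = 126

126


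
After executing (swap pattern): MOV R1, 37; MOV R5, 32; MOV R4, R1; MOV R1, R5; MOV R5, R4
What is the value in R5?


Register state trace (swap pattern):
  MOV R1, 37  → R1 = 37
  MOV R5, 32  → R5 = 32
  MOV R4, R1  → R4 = 37  (save R1)
  MOV R1, R5  → R1 = 32  (R1 gets R5's value)
  MOV R5, R4  → R5 = 37  (R5 gets saved value)
Final: R5 = 37

37


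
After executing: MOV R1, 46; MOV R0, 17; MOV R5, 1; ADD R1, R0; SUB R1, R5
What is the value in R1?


Register state trace:
  MOV R1, 46  → R1 = 46
  MOV R0, 17  → R0 = 17
  MOV R5, 1  → R5 = 1
  ADD R1, R0  → R1 = 46 + 17 = 63
  SUB R1, R5  → R1 = 63 - 1 = 62
Final: R1 = 62

62


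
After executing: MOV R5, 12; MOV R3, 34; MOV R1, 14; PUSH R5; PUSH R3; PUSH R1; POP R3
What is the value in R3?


Stack trace (top is rightmost):
  MOV R5, 12  → R5 = 12
  MOV R3, 34  → R3 = 34
  MOV R1, 14  → R1 = 14
  PUSH R5  → stack: [12]
  PUSH R3  → stack: [12, 34]
  PUSH R1  → stack: [12, 34, 14]
  POP R3  → R3 = 14, stack: [12, 34]
Final: R3 = 14

14


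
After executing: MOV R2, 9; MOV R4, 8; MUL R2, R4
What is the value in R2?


Register state trace:
  MOV R2, 9  → R2 = 9
  MOV R4, 8  → R4 = 8
  MUL R2, R4  → R2 = 9 * 8 = 72
Final: R2 = 72

72


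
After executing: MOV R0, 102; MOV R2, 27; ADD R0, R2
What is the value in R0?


Register state trace:
  MOV R0, 102  → R0 = 102
  MOV R2, 27  → R2 = 27
  ADD R0, R2  → R0 = 102 + 27 = 129
Final: R0 = 129

129


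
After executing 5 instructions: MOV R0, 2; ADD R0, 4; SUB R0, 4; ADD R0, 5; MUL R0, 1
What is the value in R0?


Register state trace:
  MOV R0, 2  → R0 = 2
  ADD R0, 4  → R0 = 2 + 4 = 6
  SUB R0, 4  → R0 = 6 - 4 = 2
  ADD R0, 5  → R0 = 2 + 5 = 7
  MUL R0, 1  → R0 = 7 * 1 = 7
Final: R0 = 7

7


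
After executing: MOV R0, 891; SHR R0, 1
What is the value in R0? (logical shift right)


Register state trace:
  MOV R0, 891  → R0 = 891
  SHR R0, 1  → R0 = 891 >> 1 = 891 // 2^1 = 445
Final: R0 = 445

445


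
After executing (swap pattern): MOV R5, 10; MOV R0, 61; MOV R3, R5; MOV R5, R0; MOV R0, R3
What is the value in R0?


Register state trace (swap pattern):
  MOV R5, 10  → R5 = 10
  MOV R0, 61  → R0 = 61
  MOV R3, R5  → R3 = 10  (save R5)
  MOV R5, R0  → R5 = 61  (R5 gets R0's value)
  MOV R0, R3  → R0 = 10  (R0 gets saved value)
Final: R0 = 10

10


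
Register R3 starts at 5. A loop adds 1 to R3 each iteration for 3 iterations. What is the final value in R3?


Starting value: R3 = 5
  Iter 1: R3 = 5 + 1 = 6
  Iter 2: R3 = 6 + 1 = 7
  Iter 3: R3 = 7 + 1 = 8
Final: R3 = 8

8


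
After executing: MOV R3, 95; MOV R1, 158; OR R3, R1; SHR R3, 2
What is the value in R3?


Register state trace:
  MOV R3, 95  → R3 = 95 (0b01011111)
  MOV R1, 158  → R1 = 158 (0b10011110)
  OR R3, R1  → R3 = 95 OR 158 = 223 (0b11011111)
  SHR R3, 2  → R3 = 223 >> 2 = 55
Final: R3 = 55

55


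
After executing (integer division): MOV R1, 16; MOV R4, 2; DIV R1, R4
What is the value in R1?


Register state trace:
  MOV R1, 16  → R1 = 16
  MOV R4, 2  → R4 = 2
  DIV R1, R4  → R1 = 16 // 2 = 8
Final: R1 = 8

8


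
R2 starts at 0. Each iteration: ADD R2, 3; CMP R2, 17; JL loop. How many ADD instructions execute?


Loop trace (R2 starts at 0, target 17, step 3):
  ADD #1: R2 = 0 + 3 = 3  → 3 < 17, loop
  ADD #2: R2 = 3 + 3 = 6  → 6 < 17, loop
  ADD #3: R2 = 6 + 3 = 9  → 9 < 17, loop
  ADD #4: R2 = 9 + 3 = 12  → 12 < 17, loop
  ADD #5: R2 = 12 + 3 = 15  → 15 < 17, loop
  ADD #6: R2 = 15 + 3 = 18  → 18 >= 17, exit
Total ADD instructions: 6

6


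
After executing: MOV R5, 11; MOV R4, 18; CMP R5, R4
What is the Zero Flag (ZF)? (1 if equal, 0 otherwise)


Register state trace:
  MOV R5, 11  → R5 = 11
  MOV R4, 18  → R4 = 18
  CMP R5, R4  → computes 11 - 18 = -7
  Result is nonzero, so values are not equal
ZF = 0

0


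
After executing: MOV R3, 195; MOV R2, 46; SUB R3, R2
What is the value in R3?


Register state trace:
  MOV R3, 195  → R3 = 195
  MOV R2, 46  → R2 = 46
  SUB R3, R2  → R3 = 195 - 46 = 149
Final: R3 = 149

149


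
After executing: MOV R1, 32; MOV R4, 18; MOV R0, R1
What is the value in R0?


Register state trace:
  MOV R1, 32  → R1 = 32
  MOV R4, 18  → R4 = 18
  MOV R0, R1  → R0 = 32
Final: R0 = 32

32


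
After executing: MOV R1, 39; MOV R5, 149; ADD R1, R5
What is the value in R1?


Register state trace:
  MOV R1, 39  → R1 = 39
  MOV R5, 149  → R5 = 149
  ADD R1, R5  → R1 = 39 + 149 = 188
Final: R1 = 188

188


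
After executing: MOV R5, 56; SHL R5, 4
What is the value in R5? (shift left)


Register state trace:
  MOV R5, 56  → R5 = 56
  SHL R5, 4  → R5 = 56 << 4 = 56 * 2^4 = 896
Final: R5 = 896

896


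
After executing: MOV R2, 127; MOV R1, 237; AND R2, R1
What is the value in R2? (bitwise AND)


Register state trace:
  MOV R2, 127  → R2 = 127 (0b01111111)
  MOV R1, 237  → R1 = 237 (0b11101101)
  AND R2, R1  → R2 = 127 AND 237 = 109 (0b01101101)
Final: R2 = 109

109


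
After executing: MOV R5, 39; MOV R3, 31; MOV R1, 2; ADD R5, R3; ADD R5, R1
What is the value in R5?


Register state trace:
  MOV R5, 39  → R5 = 39
  MOV R3, 31  → R3 = 31
  MOV R1, 2  → R1 = 2
  ADD R5, R3  → R5 = 39 + 31 = 70
  ADD R5, R1  → R5 = 70 + 2 = 72
Final: R5 = 72

72


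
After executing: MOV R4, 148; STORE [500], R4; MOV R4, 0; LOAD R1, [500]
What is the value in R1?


Register and memory trace:
  MOV R4, 148  → R4 = 148
  STORE [500], R4  → mem[500] = 148
  MOV R4, 0  → R4 = 0
  LOAD R1, [500]  → R1 = mem[500] = 148
Final: R1 = 148

148


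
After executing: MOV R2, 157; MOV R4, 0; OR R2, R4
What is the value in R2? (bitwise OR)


Register state trace:
  MOV R2, 157  → R2 = 157 (0b10011101)
  MOV R4, 0  → R4 = 0 (0b00000000)
  OR R2, R4   → R2 = 157 OR 0 = 157 (0b10011101)
Final: R2 = 157

157


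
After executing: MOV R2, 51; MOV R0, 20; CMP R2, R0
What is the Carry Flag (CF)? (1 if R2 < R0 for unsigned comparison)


Register state trace:
  MOV R2, 51  → R2 = 51
  MOV R0, 20  → R0 = 20
  CMP R2, R0  → unsigned 51 - 20: no borrow
  51 >= 20, so CF = 0
CF = 0

0


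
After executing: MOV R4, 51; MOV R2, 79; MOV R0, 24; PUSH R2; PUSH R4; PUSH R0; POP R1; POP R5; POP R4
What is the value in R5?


Stack trace (top is rightmost):
  MOV R4, 51  → R4 = 51
  MOV R2, 79  → R2 = 79
  MOV R0, 24  → R0 = 24
  PUSH R2  → stack: [79]
  PUSH R4  → stack: [79, 51]
  PUSH R0  → stack: [79, 51, 24]
  POP R1  → R1 = 24, stack: [79, 51]
  POP R5  → R5 = 51, stack: [79]
  POP R4  → R4 = 79, stack: []
Final: R5 = 51

51


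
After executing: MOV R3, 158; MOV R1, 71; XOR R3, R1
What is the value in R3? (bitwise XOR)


Register state trace:
  MOV R3, 158  → R3 = 158 (0b10011110)
  MOV R1, 71  → R1 = 71 (0b01000111)
  XOR R3, R1  → R3 = 158 XOR 71 = 217 (0b11011001)
Final: R3 = 217

217


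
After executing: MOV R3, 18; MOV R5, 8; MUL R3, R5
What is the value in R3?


Register state trace:
  MOV R3, 18  → R3 = 18
  MOV R5, 8  → R5 = 8
  MUL R3, R5  → R3 = 18 * 8 = 144
Final: R3 = 144

144


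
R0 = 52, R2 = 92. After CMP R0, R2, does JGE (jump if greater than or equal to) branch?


Trace:
  R0 = 52, R2 = 92
  CMP R0, R2  → compares 52 vs 92
  JGE checks: is 52 greater than or equal to 92?
  52 < 92, so condition is false
Branch taken: No

No


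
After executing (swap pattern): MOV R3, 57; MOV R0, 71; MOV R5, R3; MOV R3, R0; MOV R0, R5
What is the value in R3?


Register state trace (swap pattern):
  MOV R3, 57  → R3 = 57
  MOV R0, 71  → R0 = 71
  MOV R5, R3  → R5 = 57  (save R3)
  MOV R3, R0  → R3 = 71  (R3 gets R0's value)
  MOV R0, R5  → R0 = 57  (R0 gets saved value)
Final: R3 = 71

71


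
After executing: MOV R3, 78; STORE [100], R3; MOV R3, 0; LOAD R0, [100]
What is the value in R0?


Register and memory trace:
  MOV R3, 78  → R3 = 78
  STORE [100], R3  → mem[100] = 78
  MOV R3, 0  → R3 = 0
  LOAD R0, [100]  → R0 = mem[100] = 78
Final: R0 = 78

78


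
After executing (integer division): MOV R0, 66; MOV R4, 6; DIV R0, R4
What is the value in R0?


Register state trace:
  MOV R0, 66  → R0 = 66
  MOV R4, 6  → R4 = 6
  DIV R0, R4  → R0 = 66 // 6 = 11
Final: R0 = 11

11


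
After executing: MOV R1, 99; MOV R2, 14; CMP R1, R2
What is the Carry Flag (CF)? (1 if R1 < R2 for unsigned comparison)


Register state trace:
  MOV R1, 99  → R1 = 99
  MOV R2, 14  → R2 = 14
  CMP R1, R2  → unsigned 99 - 14: no borrow
  99 >= 14, so CF = 0
CF = 0

0


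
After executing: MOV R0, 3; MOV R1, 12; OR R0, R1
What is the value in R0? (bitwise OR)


Register state trace:
  MOV R0, 3  → R0 = 3 (0b00000011)
  MOV R1, 12  → R1 = 12 (0b00001100)
  OR R0, R1   → R0 = 3 OR 12 = 15 (0b00001111)
Final: R0 = 15

15


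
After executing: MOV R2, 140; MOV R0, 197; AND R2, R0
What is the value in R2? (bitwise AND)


Register state trace:
  MOV R2, 140  → R2 = 140 (0b10001100)
  MOV R0, 197  → R0 = 197 (0b11000101)
  AND R2, R0  → R2 = 140 AND 197 = 132 (0b10000100)
Final: R2 = 132

132


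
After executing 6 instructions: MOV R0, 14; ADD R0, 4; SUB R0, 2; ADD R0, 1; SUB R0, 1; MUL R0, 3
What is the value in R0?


Register state trace:
  MOV R0, 14  → R0 = 14
  ADD R0, 4  → R0 = 14 + 4 = 18
  SUB R0, 2  → R0 = 18 - 2 = 16
  ADD R0, 1  → R0 = 16 + 1 = 17
  SUB R0, 1  → R0 = 17 - 1 = 16
  MUL R0, 3  → R0 = 16 * 3 = 48
Final: R0 = 48

48


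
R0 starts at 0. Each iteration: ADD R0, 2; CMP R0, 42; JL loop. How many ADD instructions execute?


Loop trace (R0 starts at 0, target 42, step 2):
  ADD #1: R0 = 0 + 2 = 2  → 2 < 42, loop
  ADD #2: R0 = 2 + 2 = 4  → 4 < 42, loop
  ADD #3: R0 = 4 + 2 = 6  → 6 < 42, loop
  ADD #4: R0 = 6 + 2 = 8  → 8 < 42, loop
  ADD #5: R0 = 8 + 2 = 10  → 10 < 42, loop
  ADD #6: R0 = 10 + 2 = 12  → 12 < 42, loop
  ADD #7: R0 = 12 + 2 = 14  → 14 < 42, loop
  ADD #8: R0 = 14 + 2 = 16  → 16 < 42, loop
  ADD #9: R0 = 16 + 2 = 18  → 18 < 42, loop
  ADD #10: R0 = 18 + 2 = 20  → 20 < 42, loop
  ADD #11: R0 = 20 + 2 = 22  → 22 < 42, loop
  ADD #12: R0 = 22 + 2 = 24  → 24 < 42, loop
  ADD #13: R0 = 24 + 2 = 26  → 26 < 42, loop
  ADD #14: R0 = 26 + 2 = 28  → 28 < 42, loop
  ADD #15: R0 = 28 + 2 = 30  → 30 < 42, loop
  ADD #16: R0 = 30 + 2 = 32  → 32 < 42, loop
  ADD #17: R0 = 32 + 2 = 34  → 34 < 42, loop
  ADD #18: R0 = 34 + 2 = 36  → 36 < 42, loop
  ADD #19: R0 = 36 + 2 = 38  → 38 < 42, loop
  ADD #20: R0 = 38 + 2 = 40  → 40 < 42, loop
  ADD #21: R0 = 40 + 2 = 42  → 42 >= 42, exit
Total ADD instructions: 21

21


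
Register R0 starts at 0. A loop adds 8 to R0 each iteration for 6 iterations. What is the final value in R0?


Starting value: R0 = 0
  Iter 1: R0 = 0 + 8 = 8
  Iter 2: R0 = 8 + 8 = 16
  Iter 3: R0 = 16 + 8 = 24
  Iter 4: R0 = 24 + 8 = 32
  Iter 5: R0 = 32 + 8 = 40
  Iter 6: R0 = 40 + 8 = 48
Final: R0 = 48

48


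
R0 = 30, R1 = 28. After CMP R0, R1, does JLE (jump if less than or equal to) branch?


Trace:
  R0 = 30, R1 = 28
  CMP R0, R1  → compares 30 vs 28
  JLE checks: is 30 less than or equal to 28?
  30 > 28, so condition is false
Branch taken: No

No


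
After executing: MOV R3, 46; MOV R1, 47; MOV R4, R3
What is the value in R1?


Register state trace:
  MOV R3, 46  → R3 = 46
  MOV R1, 47  → R1 = 47
  MOV R4, R3  → R4 = 46
Final: R1 = 47

47


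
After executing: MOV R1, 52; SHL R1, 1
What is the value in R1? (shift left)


Register state trace:
  MOV R1, 52  → R1 = 52
  SHL R1, 1  → R1 = 52 << 1 = 52 * 2^1 = 104
Final: R1 = 104

104


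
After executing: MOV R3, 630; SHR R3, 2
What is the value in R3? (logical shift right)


Register state trace:
  MOV R3, 630  → R3 = 630
  SHR R3, 2  → R3 = 630 >> 2 = 630 // 2^2 = 157
Final: R3 = 157

157


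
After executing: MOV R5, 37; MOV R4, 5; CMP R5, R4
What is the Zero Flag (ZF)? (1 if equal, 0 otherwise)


Register state trace:
  MOV R5, 37  → R5 = 37
  MOV R4, 5  → R4 = 5
  CMP R5, R4  → computes 37 - 5 = 32
  Result is nonzero, so values are not equal
ZF = 0

0


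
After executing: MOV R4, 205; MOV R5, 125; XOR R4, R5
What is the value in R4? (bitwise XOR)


Register state trace:
  MOV R4, 205  → R4 = 205 (0b11001101)
  MOV R5, 125  → R5 = 125 (0b01111101)
  XOR R4, R5  → R4 = 205 XOR 125 = 176 (0b10110000)
Final: R4 = 176

176


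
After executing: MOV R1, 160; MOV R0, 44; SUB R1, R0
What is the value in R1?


Register state trace:
  MOV R1, 160  → R1 = 160
  MOV R0, 44  → R0 = 44
  SUB R1, R0  → R1 = 160 - 44 = 116
Final: R1 = 116

116


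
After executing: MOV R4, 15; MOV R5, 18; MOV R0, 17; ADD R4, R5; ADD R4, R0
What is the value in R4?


Register state trace:
  MOV R4, 15  → R4 = 15
  MOV R5, 18  → R5 = 18
  MOV R0, 17  → R0 = 17
  ADD R4, R5  → R4 = 15 + 18 = 33
  ADD R4, R0  → R4 = 33 + 17 = 50
Final: R4 = 50

50


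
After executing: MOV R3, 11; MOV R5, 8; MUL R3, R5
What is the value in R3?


Register state trace:
  MOV R3, 11  → R3 = 11
  MOV R5, 8  → R5 = 8
  MUL R3, R5  → R3 = 11 * 8 = 88
Final: R3 = 88

88


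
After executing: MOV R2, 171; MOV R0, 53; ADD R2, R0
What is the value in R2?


Register state trace:
  MOV R2, 171  → R2 = 171
  MOV R0, 53  → R0 = 53
  ADD R2, R0  → R2 = 171 + 53 = 224
Final: R2 = 224

224


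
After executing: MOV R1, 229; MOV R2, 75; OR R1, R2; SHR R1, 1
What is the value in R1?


Register state trace:
  MOV R1, 229  → R1 = 229 (0b11100101)
  MOV R2, 75  → R2 = 75 (0b01001011)
  OR R1, R2  → R1 = 229 OR 75 = 239 (0b11101111)
  SHR R1, 1  → R1 = 239 >> 1 = 119
Final: R1 = 119

119


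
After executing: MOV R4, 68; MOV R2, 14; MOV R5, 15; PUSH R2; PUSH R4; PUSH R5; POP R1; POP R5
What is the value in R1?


Stack trace (top is rightmost):
  MOV R4, 68  → R4 = 68
  MOV R2, 14  → R2 = 14
  MOV R5, 15  → R5 = 15
  PUSH R2  → stack: [14]
  PUSH R4  → stack: [14, 68]
  PUSH R5  → stack: [14, 68, 15]
  POP R1  → R1 = 15, stack: [14, 68]
  POP R5  → R5 = 68, stack: [14]
Final: R1 = 15

15


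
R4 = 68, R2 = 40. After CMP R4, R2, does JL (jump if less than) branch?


Trace:
  R4 = 68, R2 = 40
  CMP R4, R2  → compares 68 vs 40
  JL checks: is 68 less than 40?
  68 > 40, so condition is false
Branch taken: No

No


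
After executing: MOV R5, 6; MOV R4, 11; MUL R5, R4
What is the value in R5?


Register state trace:
  MOV R5, 6  → R5 = 6
  MOV R4, 11  → R4 = 11
  MUL R5, R4  → R5 = 6 * 11 = 66
Final: R5 = 66

66


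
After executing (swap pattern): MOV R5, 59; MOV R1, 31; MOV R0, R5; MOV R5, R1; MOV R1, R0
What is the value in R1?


Register state trace (swap pattern):
  MOV R5, 59  → R5 = 59
  MOV R1, 31  → R1 = 31
  MOV R0, R5  → R0 = 59  (save R5)
  MOV R5, R1  → R5 = 31  (R5 gets R1's value)
  MOV R1, R0  → R1 = 59  (R1 gets saved value)
Final: R1 = 59

59


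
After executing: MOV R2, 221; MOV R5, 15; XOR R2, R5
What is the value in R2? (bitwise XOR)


Register state trace:
  MOV R2, 221  → R2 = 221 (0b11011101)
  MOV R5, 15  → R5 = 15 (0b00001111)
  XOR R2, R5  → R2 = 221 XOR 15 = 210 (0b11010010)
Final: R2 = 210

210


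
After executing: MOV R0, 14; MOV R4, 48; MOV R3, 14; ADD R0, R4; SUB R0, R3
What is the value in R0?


Register state trace:
  MOV R0, 14  → R0 = 14
  MOV R4, 48  → R4 = 48
  MOV R3, 14  → R3 = 14
  ADD R0, R4  → R0 = 14 + 48 = 62
  SUB R0, R3  → R0 = 62 - 14 = 48
Final: R0 = 48

48


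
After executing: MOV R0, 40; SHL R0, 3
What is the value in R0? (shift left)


Register state trace:
  MOV R0, 40  → R0 = 40
  SHL R0, 3  → R0 = 40 << 3 = 40 * 2^3 = 320
Final: R0 = 320

320


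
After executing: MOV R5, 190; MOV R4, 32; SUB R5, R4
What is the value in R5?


Register state trace:
  MOV R5, 190  → R5 = 190
  MOV R4, 32  → R4 = 32
  SUB R5, R4  → R5 = 190 - 32 = 158
Final: R5 = 158

158


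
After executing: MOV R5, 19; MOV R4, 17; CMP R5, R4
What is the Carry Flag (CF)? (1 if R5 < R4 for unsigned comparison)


Register state trace:
  MOV R5, 19  → R5 = 19
  MOV R4, 17  → R4 = 17
  CMP R5, R4  → unsigned 19 - 17: no borrow
  19 >= 17, so CF = 0
CF = 0

0


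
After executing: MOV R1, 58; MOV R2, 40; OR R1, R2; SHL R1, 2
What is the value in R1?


Register state trace:
  MOV R1, 58  → R1 = 58 (0b00111010)
  MOV R2, 40  → R2 = 40 (0b00101000)
  OR R1, R2  → R1 = 58 OR 40 = 58 (0b00111010)
  SHL R1, 2  → R1 = 58 << 2 = 232
Final: R1 = 232

232


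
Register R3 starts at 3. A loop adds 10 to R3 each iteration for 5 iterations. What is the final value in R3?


Starting value: R3 = 3
  Iter 1: R3 = 3 + 10 = 13
  Iter 2: R3 = 13 + 10 = 23
  Iter 3: R3 = 23 + 10 = 33
  Iter 4: R3 = 33 + 10 = 43
  Iter 5: R3 = 43 + 10 = 53
Final: R3 = 53

53


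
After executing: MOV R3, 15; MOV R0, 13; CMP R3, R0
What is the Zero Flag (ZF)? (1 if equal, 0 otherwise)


Register state trace:
  MOV R3, 15  → R3 = 15
  MOV R0, 13  → R0 = 13
  CMP R3, R0  → computes 15 - 13 = 2
  Result is nonzero, so values are not equal
ZF = 0

0


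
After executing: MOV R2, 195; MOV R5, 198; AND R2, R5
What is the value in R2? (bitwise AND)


Register state trace:
  MOV R2, 195  → R2 = 195 (0b11000011)
  MOV R5, 198  → R5 = 198 (0b11000110)
  AND R2, R5  → R2 = 195 AND 198 = 194 (0b11000010)
Final: R2 = 194

194


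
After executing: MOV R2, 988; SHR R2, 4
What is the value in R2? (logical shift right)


Register state trace:
  MOV R2, 988  → R2 = 988
  SHR R2, 4  → R2 = 988 >> 4 = 988 // 2^4 = 61
Final: R2 = 61

61


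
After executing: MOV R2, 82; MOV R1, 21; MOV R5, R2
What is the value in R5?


Register state trace:
  MOV R2, 82  → R2 = 82
  MOV R1, 21  → R1 = 21
  MOV R5, R2  → R5 = 82
Final: R5 = 82

82


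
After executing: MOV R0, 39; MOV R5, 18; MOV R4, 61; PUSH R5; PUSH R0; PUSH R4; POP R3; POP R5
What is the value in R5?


Stack trace (top is rightmost):
  MOV R0, 39  → R0 = 39
  MOV R5, 18  → R5 = 18
  MOV R4, 61  → R4 = 61
  PUSH R5  → stack: [18]
  PUSH R0  → stack: [18, 39]
  PUSH R4  → stack: [18, 39, 61]
  POP R3  → R3 = 61, stack: [18, 39]
  POP R5  → R5 = 39, stack: [18]
Final: R5 = 39

39


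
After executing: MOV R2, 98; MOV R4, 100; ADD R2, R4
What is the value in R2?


Register state trace:
  MOV R2, 98  → R2 = 98
  MOV R4, 100  → R4 = 100
  ADD R2, R4  → R2 = 98 + 100 = 198
Final: R2 = 198

198


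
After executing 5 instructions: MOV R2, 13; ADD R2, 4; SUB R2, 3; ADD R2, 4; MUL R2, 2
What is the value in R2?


Register state trace:
  MOV R2, 13  → R2 = 13
  ADD R2, 4  → R2 = 13 + 4 = 17
  SUB R2, 3  → R2 = 17 - 3 = 14
  ADD R2, 4  → R2 = 14 + 4 = 18
  MUL R2, 2  → R2 = 18 * 2 = 36
Final: R2 = 36

36


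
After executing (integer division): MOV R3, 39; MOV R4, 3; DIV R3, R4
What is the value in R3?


Register state trace:
  MOV R3, 39  → R3 = 39
  MOV R4, 3  → R4 = 3
  DIV R3, R4  → R3 = 39 // 3 = 13
Final: R3 = 13

13


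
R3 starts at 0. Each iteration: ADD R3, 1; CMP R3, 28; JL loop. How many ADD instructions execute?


Loop trace (R3 starts at 0, target 28, step 1):
  ADD #1: R3 = 0 + 1 = 1  → 1 < 28, loop
  ADD #2: R3 = 1 + 1 = 2  → 2 < 28, loop
  ADD #3: R3 = 2 + 1 = 3  → 3 < 28, loop
  ADD #4: R3 = 3 + 1 = 4  → 4 < 28, loop
  ADD #5: R3 = 4 + 1 = 5  → 5 < 28, loop
  ADD #6: R3 = 5 + 1 = 6  → 6 < 28, loop
  ADD #7: R3 = 6 + 1 = 7  → 7 < 28, loop
  ADD #8: R3 = 7 + 1 = 8  → 8 < 28, loop
  ADD #9: R3 = 8 + 1 = 9  → 9 < 28, loop
  ADD #10: R3 = 9 + 1 = 10  → 10 < 28, loop
  ADD #11: R3 = 10 + 1 = 11  → 11 < 28, loop
  ADD #12: R3 = 11 + 1 = 12  → 12 < 28, loop
  ADD #13: R3 = 12 + 1 = 13  → 13 < 28, loop
  ADD #14: R3 = 13 + 1 = 14  → 14 < 28, loop
  ADD #15: R3 = 14 + 1 = 15  → 15 < 28, loop
  ADD #16: R3 = 15 + 1 = 16  → 16 < 28, loop
  ADD #17: R3 = 16 + 1 = 17  → 17 < 28, loop
  ADD #18: R3 = 17 + 1 = 18  → 18 < 28, loop
  ADD #19: R3 = 18 + 1 = 19  → 19 < 28, loop
  ADD #20: R3 = 19 + 1 = 20  → 20 < 28, loop
  ADD #21: R3 = 20 + 1 = 21  → 21 < 28, loop
  ADD #22: R3 = 21 + 1 = 22  → 22 < 28, loop
  ADD #23: R3 = 22 + 1 = 23  → 23 < 28, loop
  ADD #24: R3 = 23 + 1 = 24  → 24 < 28, loop
  ADD #25: R3 = 24 + 1 = 25  → 25 < 28, loop
  ADD #26: R3 = 25 + 1 = 26  → 26 < 28, loop
  ADD #27: R3 = 26 + 1 = 27  → 27 < 28, loop
  ADD #28: R3 = 27 + 1 = 28  → 28 >= 28, exit
Total ADD instructions: 28

28


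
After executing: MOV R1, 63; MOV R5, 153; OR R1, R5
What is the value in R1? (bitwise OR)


Register state trace:
  MOV R1, 63  → R1 = 63 (0b00111111)
  MOV R5, 153  → R5 = 153 (0b10011001)
  OR R1, R5   → R1 = 63 OR 153 = 191 (0b10111111)
Final: R1 = 191

191


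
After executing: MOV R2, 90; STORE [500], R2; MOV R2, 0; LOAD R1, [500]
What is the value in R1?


Register and memory trace:
  MOV R2, 90  → R2 = 90
  STORE [500], R2  → mem[500] = 90
  MOV R2, 0  → R2 = 0
  LOAD R1, [500]  → R1 = mem[500] = 90
Final: R1 = 90

90


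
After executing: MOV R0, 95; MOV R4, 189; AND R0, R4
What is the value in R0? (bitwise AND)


Register state trace:
  MOV R0, 95  → R0 = 95 (0b01011111)
  MOV R4, 189  → R4 = 189 (0b10111101)
  AND R0, R4  → R0 = 95 AND 189 = 29 (0b00011101)
Final: R0 = 29

29


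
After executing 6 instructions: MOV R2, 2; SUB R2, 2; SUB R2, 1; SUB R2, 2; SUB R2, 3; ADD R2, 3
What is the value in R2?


Register state trace:
  MOV R2, 2  → R2 = 2
  SUB R2, 2  → R2 = 2 - 2 = 0
  SUB R2, 1  → R2 = 0 - 1 = -1
  SUB R2, 2  → R2 = -1 - 2 = -3
  SUB R2, 3  → R2 = -3 - 3 = -6
  ADD R2, 3  → R2 = -6 + 3 = -3
Final: R2 = -3

-3


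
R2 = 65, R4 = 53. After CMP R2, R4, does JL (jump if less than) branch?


Trace:
  R2 = 65, R4 = 53
  CMP R2, R4  → compares 65 vs 53
  JL checks: is 65 less than 53?
  65 > 53, so condition is false
Branch taken: No

No


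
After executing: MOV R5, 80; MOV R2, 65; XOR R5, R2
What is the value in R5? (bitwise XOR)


Register state trace:
  MOV R5, 80  → R5 = 80 (0b01010000)
  MOV R2, 65  → R2 = 65 (0b01000001)
  XOR R5, R2  → R5 = 80 XOR 65 = 17 (0b00010001)
Final: R5 = 17

17


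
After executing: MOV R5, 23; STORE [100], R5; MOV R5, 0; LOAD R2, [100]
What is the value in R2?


Register and memory trace:
  MOV R5, 23  → R5 = 23
  STORE [100], R5  → mem[100] = 23
  MOV R5, 0  → R5 = 0
  LOAD R2, [100]  → R2 = mem[100] = 23
Final: R2 = 23

23


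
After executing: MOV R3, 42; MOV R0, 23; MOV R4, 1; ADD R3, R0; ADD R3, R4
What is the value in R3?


Register state trace:
  MOV R3, 42  → R3 = 42
  MOV R0, 23  → R0 = 23
  MOV R4, 1  → R4 = 1
  ADD R3, R0  → R3 = 42 + 23 = 65
  ADD R3, R4  → R3 = 65 + 1 = 66
Final: R3 = 66

66


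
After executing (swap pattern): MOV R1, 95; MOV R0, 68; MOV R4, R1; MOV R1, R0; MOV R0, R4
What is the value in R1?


Register state trace (swap pattern):
  MOV R1, 95  → R1 = 95
  MOV R0, 68  → R0 = 68
  MOV R4, R1  → R4 = 95  (save R1)
  MOV R1, R0  → R1 = 68  (R1 gets R0's value)
  MOV R0, R4  → R0 = 95  (R0 gets saved value)
Final: R1 = 68

68


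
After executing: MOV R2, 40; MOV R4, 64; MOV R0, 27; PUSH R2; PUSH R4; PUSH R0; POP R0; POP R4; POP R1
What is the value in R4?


Stack trace (top is rightmost):
  MOV R2, 40  → R2 = 40
  MOV R4, 64  → R4 = 64
  MOV R0, 27  → R0 = 27
  PUSH R2  → stack: [40]
  PUSH R4  → stack: [40, 64]
  PUSH R0  → stack: [40, 64, 27]
  POP R0  → R0 = 27, stack: [40, 64]
  POP R4  → R4 = 64, stack: [40]
  POP R1  → R1 = 40, stack: []
Final: R4 = 64

64


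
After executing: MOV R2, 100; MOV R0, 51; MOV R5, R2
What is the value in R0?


Register state trace:
  MOV R2, 100  → R2 = 100
  MOV R0, 51  → R0 = 51
  MOV R5, R2  → R5 = 100
Final: R0 = 51

51


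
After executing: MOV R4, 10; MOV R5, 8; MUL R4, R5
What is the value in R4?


Register state trace:
  MOV R4, 10  → R4 = 10
  MOV R5, 8  → R5 = 8
  MUL R4, R5  → R4 = 10 * 8 = 80
Final: R4 = 80

80


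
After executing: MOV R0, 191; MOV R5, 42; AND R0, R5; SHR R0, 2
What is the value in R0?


Register state trace:
  MOV R0, 191  → R0 = 191 (0b10111111)
  MOV R5, 42  → R5 = 42 (0b00101010)
  AND R0, R5  → R0 = 191 AND 42 = 42 (0b00101010)
  SHR R0, 2  → R0 = 42 >> 2 = 10
Final: R0 = 10

10


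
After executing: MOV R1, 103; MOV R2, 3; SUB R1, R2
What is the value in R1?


Register state trace:
  MOV R1, 103  → R1 = 103
  MOV R2, 3  → R2 = 3
  SUB R1, R2  → R1 = 103 - 3 = 100
Final: R1 = 100

100


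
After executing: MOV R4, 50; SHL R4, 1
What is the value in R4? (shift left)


Register state trace:
  MOV R4, 50  → R4 = 50
  SHL R4, 1  → R4 = 50 << 1 = 50 * 2^1 = 100
Final: R4 = 100

100


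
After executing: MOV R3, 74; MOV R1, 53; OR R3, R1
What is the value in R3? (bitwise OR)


Register state trace:
  MOV R3, 74  → R3 = 74 (0b01001010)
  MOV R1, 53  → R1 = 53 (0b00110101)
  OR R3, R1   → R3 = 74 OR 53 = 127 (0b01111111)
Final: R3 = 127

127


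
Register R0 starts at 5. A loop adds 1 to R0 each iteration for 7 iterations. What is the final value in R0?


Starting value: R0 = 5
  Iter 1: R0 = 5 + 1 = 6
  Iter 2: R0 = 6 + 1 = 7
  Iter 3: R0 = 7 + 1 = 8
  Iter 4: R0 = 8 + 1 = 9
  Iter 5: R0 = 9 + 1 = 10
  Iter 6: R0 = 10 + 1 = 11
  Iter 7: R0 = 11 + 1 = 12
Final: R0 = 12

12


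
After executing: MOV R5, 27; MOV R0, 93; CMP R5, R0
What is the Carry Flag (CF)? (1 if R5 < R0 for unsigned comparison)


Register state trace:
  MOV R5, 27  → R5 = 27
  MOV R0, 93  → R0 = 93
  CMP R5, R0  → unsigned 27 - 93: borrow occurs
  27 < 93, so CF = 1
CF = 1

1


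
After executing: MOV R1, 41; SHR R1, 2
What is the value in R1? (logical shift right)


Register state trace:
  MOV R1, 41  → R1 = 41
  SHR R1, 2  → R1 = 41 >> 2 = 41 // 2^2 = 10
Final: R1 = 10

10


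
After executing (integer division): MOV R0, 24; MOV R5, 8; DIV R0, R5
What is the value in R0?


Register state trace:
  MOV R0, 24  → R0 = 24
  MOV R5, 8  → R5 = 8
  DIV R0, R5  → R0 = 24 // 8 = 3
Final: R0 = 3

3


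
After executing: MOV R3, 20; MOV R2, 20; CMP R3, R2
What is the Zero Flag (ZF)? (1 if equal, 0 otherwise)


Register state trace:
  MOV R3, 20  → R3 = 20
  MOV R2, 20  → R2 = 20
  CMP R3, R2  → computes 20 - 20 = 0
  Result is zero, so values are equal
ZF = 1

1


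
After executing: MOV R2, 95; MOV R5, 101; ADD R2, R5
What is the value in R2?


Register state trace:
  MOV R2, 95  → R2 = 95
  MOV R5, 101  → R5 = 101
  ADD R2, R5  → R2 = 95 + 101 = 196
Final: R2 = 196

196


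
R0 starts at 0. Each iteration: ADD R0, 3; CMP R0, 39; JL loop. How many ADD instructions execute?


Loop trace (R0 starts at 0, target 39, step 3):
  ADD #1: R0 = 0 + 3 = 3  → 3 < 39, loop
  ADD #2: R0 = 3 + 3 = 6  → 6 < 39, loop
  ADD #3: R0 = 6 + 3 = 9  → 9 < 39, loop
  ADD #4: R0 = 9 + 3 = 12  → 12 < 39, loop
  ADD #5: R0 = 12 + 3 = 15  → 15 < 39, loop
  ADD #6: R0 = 15 + 3 = 18  → 18 < 39, loop
  ADD #7: R0 = 18 + 3 = 21  → 21 < 39, loop
  ADD #8: R0 = 21 + 3 = 24  → 24 < 39, loop
  ADD #9: R0 = 24 + 3 = 27  → 27 < 39, loop
  ADD #10: R0 = 27 + 3 = 30  → 30 < 39, loop
  ADD #11: R0 = 30 + 3 = 33  → 33 < 39, loop
  ADD #12: R0 = 33 + 3 = 36  → 36 < 39, loop
  ADD #13: R0 = 36 + 3 = 39  → 39 >= 39, exit
Total ADD instructions: 13

13


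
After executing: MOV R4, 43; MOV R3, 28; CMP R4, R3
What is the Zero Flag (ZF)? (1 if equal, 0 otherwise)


Register state trace:
  MOV R4, 43  → R4 = 43
  MOV R3, 28  → R3 = 28
  CMP R4, R3  → computes 43 - 28 = 15
  Result is nonzero, so values are not equal
ZF = 0

0


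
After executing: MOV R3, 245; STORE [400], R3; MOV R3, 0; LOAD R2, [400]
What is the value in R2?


Register and memory trace:
  MOV R3, 245  → R3 = 245
  STORE [400], R3  → mem[400] = 245
  MOV R3, 0  → R3 = 0
  LOAD R2, [400]  → R2 = mem[400] = 245
Final: R2 = 245

245


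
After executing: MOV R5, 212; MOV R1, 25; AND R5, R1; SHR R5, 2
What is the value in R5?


Register state trace:
  MOV R5, 212  → R5 = 212 (0b11010100)
  MOV R1, 25  → R1 = 25 (0b00011001)
  AND R5, R1  → R5 = 212 AND 25 = 16 (0b00010000)
  SHR R5, 2  → R5 = 16 >> 2 = 4
Final: R5 = 4

4


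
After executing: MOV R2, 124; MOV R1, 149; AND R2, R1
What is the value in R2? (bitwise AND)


Register state trace:
  MOV R2, 124  → R2 = 124 (0b01111100)
  MOV R1, 149  → R1 = 149 (0b10010101)
  AND R2, R1  → R2 = 124 AND 149 = 20 (0b00010100)
Final: R2 = 20

20


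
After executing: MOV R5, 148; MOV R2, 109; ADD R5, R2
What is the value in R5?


Register state trace:
  MOV R5, 148  → R5 = 148
  MOV R2, 109  → R2 = 109
  ADD R5, R2  → R5 = 148 + 109 = 257
Final: R5 = 257

257


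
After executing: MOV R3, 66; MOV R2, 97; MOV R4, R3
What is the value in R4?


Register state trace:
  MOV R3, 66  → R3 = 66
  MOV R2, 97  → R2 = 97
  MOV R4, R3  → R4 = 66
Final: R4 = 66

66


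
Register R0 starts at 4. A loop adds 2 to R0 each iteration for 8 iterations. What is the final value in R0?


Starting value: R0 = 4
  Iter 1: R0 = 4 + 2 = 6
  Iter 2: R0 = 6 + 2 = 8
  Iter 3: R0 = 8 + 2 = 10
  Iter 4: R0 = 10 + 2 = 12
  Iter 5: R0 = 12 + 2 = 14
  Iter 6: R0 = 14 + 2 = 16
  Iter 7: R0 = 16 + 2 = 18
  Iter 8: R0 = 18 + 2 = 20
Final: R0 = 20

20


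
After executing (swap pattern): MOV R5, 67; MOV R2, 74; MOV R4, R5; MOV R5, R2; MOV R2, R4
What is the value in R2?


Register state trace (swap pattern):
  MOV R5, 67  → R5 = 67
  MOV R2, 74  → R2 = 74
  MOV R4, R5  → R4 = 67  (save R5)
  MOV R5, R2  → R5 = 74  (R5 gets R2's value)
  MOV R2, R4  → R2 = 67  (R2 gets saved value)
Final: R2 = 67

67


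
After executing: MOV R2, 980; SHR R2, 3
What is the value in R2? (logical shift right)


Register state trace:
  MOV R2, 980  → R2 = 980
  SHR R2, 3  → R2 = 980 >> 3 = 980 // 2^3 = 122
Final: R2 = 122

122


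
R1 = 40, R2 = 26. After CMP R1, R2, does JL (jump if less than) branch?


Trace:
  R1 = 40, R2 = 26
  CMP R1, R2  → compares 40 vs 26
  JL checks: is 40 less than 26?
  40 > 26, so condition is false
Branch taken: No

No


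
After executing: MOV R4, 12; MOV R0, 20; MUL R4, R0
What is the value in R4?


Register state trace:
  MOV R4, 12  → R4 = 12
  MOV R0, 20  → R0 = 20
  MUL R4, R0  → R4 = 12 * 20 = 240
Final: R4 = 240

240


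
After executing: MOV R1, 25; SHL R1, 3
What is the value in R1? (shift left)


Register state trace:
  MOV R1, 25  → R1 = 25
  SHL R1, 3  → R1 = 25 << 3 = 25 * 2^3 = 200
Final: R1 = 200

200


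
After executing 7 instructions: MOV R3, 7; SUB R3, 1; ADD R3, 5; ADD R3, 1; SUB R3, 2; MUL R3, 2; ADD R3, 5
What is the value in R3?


Register state trace:
  MOV R3, 7  → R3 = 7
  SUB R3, 1  → R3 = 7 - 1 = 6
  ADD R3, 5  → R3 = 6 + 5 = 11
  ADD R3, 1  → R3 = 11 + 1 = 12
  SUB R3, 2  → R3 = 12 - 2 = 10
  MUL R3, 2  → R3 = 10 * 2 = 20
  ADD R3, 5  → R3 = 20 + 5 = 25
Final: R3 = 25

25


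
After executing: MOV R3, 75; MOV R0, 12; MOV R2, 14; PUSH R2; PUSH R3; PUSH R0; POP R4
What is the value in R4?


Stack trace (top is rightmost):
  MOV R3, 75  → R3 = 75
  MOV R0, 12  → R0 = 12
  MOV R2, 14  → R2 = 14
  PUSH R2  → stack: [14]
  PUSH R3  → stack: [14, 75]
  PUSH R0  → stack: [14, 75, 12]
  POP R4  → R4 = 12, stack: [14, 75]
Final: R4 = 12

12


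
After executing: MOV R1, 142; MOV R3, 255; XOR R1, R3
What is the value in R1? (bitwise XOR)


Register state trace:
  MOV R1, 142  → R1 = 142 (0b10001110)
  MOV R3, 255  → R3 = 255 (0b11111111)
  XOR R1, R3  → R1 = 142 XOR 255 = 113 (0b01110001)
Final: R1 = 113

113


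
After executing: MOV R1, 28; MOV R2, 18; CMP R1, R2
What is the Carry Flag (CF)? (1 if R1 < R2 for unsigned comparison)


Register state trace:
  MOV R1, 28  → R1 = 28
  MOV R2, 18  → R2 = 18
  CMP R1, R2  → unsigned 28 - 18: no borrow
  28 >= 18, so CF = 0
CF = 0

0


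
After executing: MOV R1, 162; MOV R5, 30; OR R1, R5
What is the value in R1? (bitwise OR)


Register state trace:
  MOV R1, 162  → R1 = 162 (0b10100010)
  MOV R5, 30  → R5 = 30 (0b00011110)
  OR R1, R5   → R1 = 162 OR 30 = 190 (0b10111110)
Final: R1 = 190

190


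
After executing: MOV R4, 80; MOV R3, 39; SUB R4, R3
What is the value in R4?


Register state trace:
  MOV R4, 80  → R4 = 80
  MOV R3, 39  → R3 = 39
  SUB R4, R3  → R4 = 80 - 39 = 41
Final: R4 = 41

41


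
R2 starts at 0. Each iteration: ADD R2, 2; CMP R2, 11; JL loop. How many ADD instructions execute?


Loop trace (R2 starts at 0, target 11, step 2):
  ADD #1: R2 = 0 + 2 = 2  → 2 < 11, loop
  ADD #2: R2 = 2 + 2 = 4  → 4 < 11, loop
  ADD #3: R2 = 4 + 2 = 6  → 6 < 11, loop
  ADD #4: R2 = 6 + 2 = 8  → 8 < 11, loop
  ADD #5: R2 = 8 + 2 = 10  → 10 < 11, loop
  ADD #6: R2 = 10 + 2 = 12  → 12 >= 11, exit
Total ADD instructions: 6

6


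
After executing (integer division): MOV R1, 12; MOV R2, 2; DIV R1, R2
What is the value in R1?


Register state trace:
  MOV R1, 12  → R1 = 12
  MOV R2, 2  → R2 = 2
  DIV R1, R2  → R1 = 12 // 2 = 6
Final: R1 = 6

6


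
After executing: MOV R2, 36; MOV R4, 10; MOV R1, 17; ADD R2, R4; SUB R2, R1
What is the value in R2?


Register state trace:
  MOV R2, 36  → R2 = 36
  MOV R4, 10  → R4 = 10
  MOV R1, 17  → R1 = 17
  ADD R2, R4  → R2 = 36 + 10 = 46
  SUB R2, R1  → R2 = 46 - 17 = 29
Final: R2 = 29

29
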